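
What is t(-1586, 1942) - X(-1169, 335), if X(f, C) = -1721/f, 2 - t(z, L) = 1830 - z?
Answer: -3992687/1169 ≈ -3415.5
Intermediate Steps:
t(z, L) = -1828 + z (t(z, L) = 2 - (1830 - z) = 2 + (-1830 + z) = -1828 + z)
t(-1586, 1942) - X(-1169, 335) = (-1828 - 1586) - (-1721)/(-1169) = -3414 - (-1721)*(-1)/1169 = -3414 - 1*1721/1169 = -3414 - 1721/1169 = -3992687/1169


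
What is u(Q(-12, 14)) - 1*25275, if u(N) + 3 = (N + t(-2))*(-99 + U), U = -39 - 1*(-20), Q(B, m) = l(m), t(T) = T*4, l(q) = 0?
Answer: -24334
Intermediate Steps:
t(T) = 4*T
Q(B, m) = 0
U = -19 (U = -39 + 20 = -19)
u(N) = 941 - 118*N (u(N) = -3 + (N + 4*(-2))*(-99 - 19) = -3 + (N - 8)*(-118) = -3 + (-8 + N)*(-118) = -3 + (944 - 118*N) = 941 - 118*N)
u(Q(-12, 14)) - 1*25275 = (941 - 118*0) - 1*25275 = (941 + 0) - 25275 = 941 - 25275 = -24334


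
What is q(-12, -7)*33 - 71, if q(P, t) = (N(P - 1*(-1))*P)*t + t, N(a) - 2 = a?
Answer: -25250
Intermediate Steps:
N(a) = 2 + a
q(P, t) = t + P*t*(3 + P) (q(P, t) = ((2 + (P - 1*(-1)))*P)*t + t = ((2 + (P + 1))*P)*t + t = ((2 + (1 + P))*P)*t + t = ((3 + P)*P)*t + t = (P*(3 + P))*t + t = P*t*(3 + P) + t = t + P*t*(3 + P))
q(-12, -7)*33 - 71 = -7*(1 - 12*(3 - 12))*33 - 71 = -7*(1 - 12*(-9))*33 - 71 = -7*(1 + 108)*33 - 71 = -7*109*33 - 71 = -763*33 - 71 = -25179 - 71 = -25250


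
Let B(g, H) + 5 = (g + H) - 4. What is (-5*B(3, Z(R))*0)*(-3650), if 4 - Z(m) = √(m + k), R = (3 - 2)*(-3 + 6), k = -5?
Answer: 0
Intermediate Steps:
R = 3 (R = 1*3 = 3)
Z(m) = 4 - √(-5 + m) (Z(m) = 4 - √(m - 5) = 4 - √(-5 + m))
B(g, H) = -9 + H + g (B(g, H) = -5 + ((g + H) - 4) = -5 + ((H + g) - 4) = -5 + (-4 + H + g) = -9 + H + g)
(-5*B(3, Z(R))*0)*(-3650) = (-5*(-9 + (4 - √(-5 + 3)) + 3)*0)*(-3650) = (-5*(-9 + (4 - √(-2)) + 3)*0)*(-3650) = (-5*(-9 + (4 - I*√2) + 3)*0)*(-3650) = (-5*(-2 - I*√2)*0)*(-3650) = ((10 + 5*I*√2)*0)*(-3650) = 0*(-3650) = 0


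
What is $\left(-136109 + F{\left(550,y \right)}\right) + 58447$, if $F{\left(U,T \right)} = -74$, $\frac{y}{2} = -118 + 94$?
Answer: $-77736$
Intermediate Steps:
$y = -48$ ($y = 2 \left(-118 + 94\right) = 2 \left(-24\right) = -48$)
$\left(-136109 + F{\left(550,y \right)}\right) + 58447 = \left(-136109 - 74\right) + 58447 = -136183 + 58447 = -77736$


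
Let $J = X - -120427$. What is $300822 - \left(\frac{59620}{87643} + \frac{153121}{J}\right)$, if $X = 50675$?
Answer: $\frac{4511070778420649}{14995892586} \approx 3.0082 \cdot 10^{5}$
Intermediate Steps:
$J = 171102$ ($J = 50675 - -120427 = 50675 + 120427 = 171102$)
$300822 - \left(\frac{59620}{87643} + \frac{153121}{J}\right) = 300822 - \left(\frac{59620}{87643} + \frac{153121}{171102}\right) = 300822 - \frac{23621085043}{14995892586} = \frac{4511070778420649}{14995892586}$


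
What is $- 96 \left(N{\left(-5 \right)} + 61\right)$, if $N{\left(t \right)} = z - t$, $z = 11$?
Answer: $-7392$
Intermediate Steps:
$N{\left(t \right)} = 11 - t$
$- 96 \left(N{\left(-5 \right)} + 61\right) = - 96 \left(\left(11 - -5\right) + 61\right) = - 96 \left(\left(11 + 5\right) + 61\right) = - 96 \left(16 + 61\right) = \left(-96\right) 77 = -7392$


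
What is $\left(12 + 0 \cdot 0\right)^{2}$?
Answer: $144$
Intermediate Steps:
$\left(12 + 0 \cdot 0\right)^{2} = \left(12 + 0\right)^{2} = 12^{2} = 144$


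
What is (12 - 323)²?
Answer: 96721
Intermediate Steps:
(12 - 323)² = (-311)² = 96721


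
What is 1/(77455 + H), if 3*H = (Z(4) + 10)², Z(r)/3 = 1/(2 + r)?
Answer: 4/309967 ≈ 1.2905e-5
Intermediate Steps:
Z(r) = 3/(2 + r)
H = 147/4 (H = (3/(2 + 4) + 10)²/3 = (3/6 + 10)²/3 = (3*(⅙) + 10)²/3 = (½ + 10)²/3 = (21/2)²/3 = (⅓)*(441/4) = 147/4 ≈ 36.750)
1/(77455 + H) = 1/(77455 + 147/4) = 1/(309967/4) = 4/309967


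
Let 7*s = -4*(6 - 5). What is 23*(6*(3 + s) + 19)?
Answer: 5405/7 ≈ 772.14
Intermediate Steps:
s = -4/7 (s = (-4*(6 - 5))/7 = (-4*1)/7 = (⅐)*(-4) = -4/7 ≈ -0.57143)
23*(6*(3 + s) + 19) = 23*(6*(3 - 4/7) + 19) = 23*(6*(17/7) + 19) = 23*(102/7 + 19) = 23*(235/7) = 5405/7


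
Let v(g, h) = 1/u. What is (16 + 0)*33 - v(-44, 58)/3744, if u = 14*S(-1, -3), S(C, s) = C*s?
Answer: 83026943/157248 ≈ 528.00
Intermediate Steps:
u = 42 (u = 14*(-1*(-3)) = 14*3 = 42)
v(g, h) = 1/42
(16 + 0)*33 - v(-44, 58)/3744 = (16 + 0)*33 - 1/(42*3744) = 16*33 - 1/(42*3744) = 528 - 1*1/157248 = 528 - 1/157248 = 83026943/157248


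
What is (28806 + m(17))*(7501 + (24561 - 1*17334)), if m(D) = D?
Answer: 424505144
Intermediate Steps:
(28806 + m(17))*(7501 + (24561 - 1*17334)) = (28806 + 17)*(7501 + (24561 - 1*17334)) = 28823*(7501 + (24561 - 17334)) = 28823*(7501 + 7227) = 28823*14728 = 424505144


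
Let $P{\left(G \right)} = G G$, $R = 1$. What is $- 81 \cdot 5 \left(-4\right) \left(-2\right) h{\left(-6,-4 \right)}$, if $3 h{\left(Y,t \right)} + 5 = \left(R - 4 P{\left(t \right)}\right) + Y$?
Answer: $79920$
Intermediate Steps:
$P{\left(G \right)} = G^{2}$
$h{\left(Y,t \right)} = - \frac{4}{3} - \frac{4 t^{2}}{3} + \frac{Y}{3}$ ($h{\left(Y,t \right)} = - \frac{5}{3} + \frac{\left(1 - 4 t^{2}\right) + Y}{3} = - \frac{5}{3} + \frac{1 + Y - 4 t^{2}}{3} = - \frac{5}{3} + \left(\frac{1}{3} - \frac{4 t^{2}}{3} + \frac{Y}{3}\right) = - \frac{4}{3} - \frac{4 t^{2}}{3} + \frac{Y}{3}$)
$- 81 \cdot 5 \left(-4\right) \left(-2\right) h{\left(-6,-4 \right)} = - 81 \cdot 5 \left(-4\right) \left(-2\right) \left(- \frac{4}{3} - \frac{4 \left(-4\right)^{2}}{3} + \frac{1}{3} \left(-6\right)\right) = - 81 \left(\left(-20\right) \left(-2\right)\right) \left(- \frac{4}{3} - \frac{64}{3} - 2\right) = \left(-81\right) 40 \left(- \frac{4}{3} - \frac{64}{3} - 2\right) = \left(-3240\right) \left(- \frac{74}{3}\right) = 79920$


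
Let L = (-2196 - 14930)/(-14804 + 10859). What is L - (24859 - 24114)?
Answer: -2921899/3945 ≈ -740.66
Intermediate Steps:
L = 17126/3945 (L = -17126/(-3945) = -17126*(-1/3945) = 17126/3945 ≈ 4.3412)
L - (24859 - 24114) = 17126/3945 - (24859 - 24114) = 17126/3945 - 1*745 = 17126/3945 - 745 = -2921899/3945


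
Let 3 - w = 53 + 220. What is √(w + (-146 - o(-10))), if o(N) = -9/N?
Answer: I*√41690/10 ≈ 20.418*I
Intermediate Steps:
w = -270 (w = 3 - (53 + 220) = 3 - 1*273 = 3 - 273 = -270)
√(w + (-146 - o(-10))) = √(-270 + (-146 - (-9)/(-10))) = √(-270 + (-146 - (-9)*(-1)/10)) = √(-270 + (-146 - 1*9/10)) = √(-270 + (-146 - 9/10)) = √(-270 - 1469/10) = √(-4169/10) = I*√41690/10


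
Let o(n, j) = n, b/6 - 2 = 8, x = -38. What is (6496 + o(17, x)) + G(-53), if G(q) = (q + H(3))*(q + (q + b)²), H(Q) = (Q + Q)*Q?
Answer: 6653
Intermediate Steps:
b = 60 (b = 12 + 6*8 = 12 + 48 = 60)
H(Q) = 2*Q² (H(Q) = (2*Q)*Q = 2*Q²)
G(q) = (18 + q)*(q + (60 + q)²) (G(q) = (q + 2*3²)*(q + (q + 60)²) = (q + 2*9)*(q + (60 + q)²) = (q + 18)*(q + (60 + q)²) = (18 + q)*(q + (60 + q)²))
(6496 + o(17, x)) + G(-53) = (6496 + 17) + (64800 + (-53)³ + 139*(-53)² + 5778*(-53)) = 6513 + (64800 - 148877 + 139*2809 - 306234) = 6513 + (64800 - 148877 + 390451 - 306234) = 6513 + 140 = 6653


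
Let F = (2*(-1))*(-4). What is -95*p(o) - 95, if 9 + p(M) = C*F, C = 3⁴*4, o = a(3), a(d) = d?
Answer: -245480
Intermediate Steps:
o = 3
C = 324 (C = 81*4 = 324)
F = 8 (F = -2*(-4) = 8)
p(M) = 2583 (p(M) = -9 + 324*8 = -9 + 2592 = 2583)
-95*p(o) - 95 = -95*2583 - 95 = -245385 - 95 = -245480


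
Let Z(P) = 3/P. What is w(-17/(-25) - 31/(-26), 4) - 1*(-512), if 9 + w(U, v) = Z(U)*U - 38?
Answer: 468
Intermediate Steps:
w(U, v) = -44 (w(U, v) = -9 + ((3/U)*U - 38) = -9 + (3 - 38) = -9 - 35 = -44)
w(-17/(-25) - 31/(-26), 4) - 1*(-512) = -44 - 1*(-512) = -44 + 512 = 468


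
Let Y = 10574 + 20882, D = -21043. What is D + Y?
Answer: 10413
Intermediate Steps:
Y = 31456
D + Y = -21043 + 31456 = 10413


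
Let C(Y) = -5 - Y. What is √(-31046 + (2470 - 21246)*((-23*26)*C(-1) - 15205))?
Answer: √240545842 ≈ 15510.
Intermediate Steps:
√(-31046 + (2470 - 21246)*((-23*26)*C(-1) - 15205)) = √(-31046 + (2470 - 21246)*((-23*26)*(-5 - 1*(-1)) - 15205)) = √(-31046 - 18776*(-598*(-5 + 1) - 15205)) = √(-31046 - 18776*(-598*(-4) - 15205)) = √(-31046 - 18776*(2392 - 15205)) = √(-31046 - 18776*(-12813)) = √(-31046 + 240576888) = √240545842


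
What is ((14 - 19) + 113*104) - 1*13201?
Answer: -1454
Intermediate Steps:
((14 - 19) + 113*104) - 1*13201 = (-5 + 11752) - 13201 = 11747 - 13201 = -1454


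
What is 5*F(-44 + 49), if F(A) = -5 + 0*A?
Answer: -25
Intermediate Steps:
F(A) = -5 (F(A) = -5 + 0 = -5)
5*F(-44 + 49) = 5*(-5) = -25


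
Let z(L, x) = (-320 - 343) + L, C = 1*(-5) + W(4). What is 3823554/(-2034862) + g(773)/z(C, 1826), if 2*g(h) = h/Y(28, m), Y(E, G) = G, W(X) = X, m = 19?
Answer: -2580233233/1351148368 ≈ -1.9097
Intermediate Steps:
C = -1 (C = 1*(-5) + 4 = -5 + 4 = -1)
z(L, x) = -663 + L
g(h) = h/38 (g(h) = (h/19)/2 = h/38)
3823554/(-2034862) + g(773)/z(C, 1826) = 3823554/(-2034862) + ((1/38)*773)/(-663 - 1) = 3823554*(-1/2034862) + (773/38)/(-664) = -1911777/1017431 + (773/38)*(-1/664) = -1911777/1017431 - 773/25232 = -2580233233/1351148368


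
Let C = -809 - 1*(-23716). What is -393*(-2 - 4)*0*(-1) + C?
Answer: 22907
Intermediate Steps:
C = 22907 (C = -809 + 23716 = 22907)
-393*(-2 - 4)*0*(-1) + C = -393*(-2 - 4)*0*(-1) + 22907 = -(-2358)*0 + 22907 = -393*0 + 22907 = 0 + 22907 = 22907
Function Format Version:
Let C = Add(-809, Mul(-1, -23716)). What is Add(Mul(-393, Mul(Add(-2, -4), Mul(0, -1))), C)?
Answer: 22907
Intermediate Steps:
C = 22907 (C = Add(-809, 23716) = 22907)
Add(Mul(-393, Mul(Add(-2, -4), Mul(0, -1))), C) = Add(Mul(-393, Mul(Add(-2, -4), Mul(0, -1))), 22907) = Add(Mul(-393, Mul(-6, 0)), 22907) = Add(Mul(-393, 0), 22907) = Add(0, 22907) = 22907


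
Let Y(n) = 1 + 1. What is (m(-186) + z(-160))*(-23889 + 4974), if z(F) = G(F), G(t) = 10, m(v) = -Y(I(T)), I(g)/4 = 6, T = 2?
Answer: -151320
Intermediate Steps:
I(g) = 24 (I(g) = 4*6 = 24)
Y(n) = 2
m(v) = -2 (m(v) = -1*2 = -2)
z(F) = 10
(m(-186) + z(-160))*(-23889 + 4974) = (-2 + 10)*(-23889 + 4974) = 8*(-18915) = -151320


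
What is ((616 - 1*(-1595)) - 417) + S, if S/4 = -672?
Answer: -894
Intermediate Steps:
S = -2688 (S = 4*(-672) = -2688)
((616 - 1*(-1595)) - 417) + S = ((616 - 1*(-1595)) - 417) - 2688 = ((616 + 1595) - 417) - 2688 = (2211 - 417) - 2688 = 1794 - 2688 = -894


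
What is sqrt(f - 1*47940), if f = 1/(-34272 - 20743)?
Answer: I*sqrt(145097611841515)/55015 ≈ 218.95*I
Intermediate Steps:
f = -1/55015 (f = 1/(-55015) = -1/55015 ≈ -1.8177e-5)
sqrt(f - 1*47940) = sqrt(-1/55015 - 1*47940) = sqrt(-1/55015 - 47940) = sqrt(-2637419101/55015) = I*sqrt(145097611841515)/55015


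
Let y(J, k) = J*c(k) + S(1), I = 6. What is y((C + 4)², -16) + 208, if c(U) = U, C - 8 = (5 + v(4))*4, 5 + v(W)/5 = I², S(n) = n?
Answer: -6801455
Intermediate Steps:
v(W) = 155 (v(W) = -25 + 5*6² = -25 + 5*36 = -25 + 180 = 155)
C = 648 (C = 8 + (5 + 155)*4 = 8 + 160*4 = 8 + 640 = 648)
y(J, k) = 1 + J*k (y(J, k) = J*k + 1 = 1 + J*k)
y((C + 4)², -16) + 208 = (1 + (648 + 4)²*(-16)) + 208 = (1 + 652²*(-16)) + 208 = (1 + 425104*(-16)) + 208 = (1 - 6801664) + 208 = -6801663 + 208 = -6801455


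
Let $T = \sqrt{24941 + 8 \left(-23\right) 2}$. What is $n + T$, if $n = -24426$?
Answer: $-24426 + \sqrt{24573} \approx -24269.0$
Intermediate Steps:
$T = \sqrt{24573}$ ($T = \sqrt{24941 - 368} = \sqrt{24573} \approx 156.76$)
$n + T = -24426 + \sqrt{24573}$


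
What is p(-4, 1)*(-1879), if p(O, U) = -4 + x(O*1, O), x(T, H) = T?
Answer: 15032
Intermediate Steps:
p(O, U) = -4 + O (p(O, U) = -4 + O*1 = -4 + O)
p(-4, 1)*(-1879) = (-4 - 4)*(-1879) = -8*(-1879) = 15032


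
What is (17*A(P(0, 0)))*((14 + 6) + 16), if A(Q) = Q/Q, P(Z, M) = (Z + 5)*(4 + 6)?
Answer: 612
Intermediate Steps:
P(Z, M) = 50 + 10*Z (P(Z, M) = (5 + Z)*10 = 50 + 10*Z)
A(Q) = 1
(17*A(P(0, 0)))*((14 + 6) + 16) = (17*1)*((14 + 6) + 16) = 17*(20 + 16) = 17*36 = 612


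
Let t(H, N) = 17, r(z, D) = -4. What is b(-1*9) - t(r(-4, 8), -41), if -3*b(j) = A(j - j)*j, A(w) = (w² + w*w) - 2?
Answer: -23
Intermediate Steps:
A(w) = -2 + 2*w² (A(w) = (w² + w²) - 2 = 2*w² - 2 = -2 + 2*w²)
b(j) = 2*j/3 (b(j) = -(-2 + 2*(j - j)²)*j/3 = -(-2 + 2*0²)*j/3 = -(-2 + 2*0)*j/3 = -(-2 + 0)*j/3 = -(-2)*j/3 = 2*j/3)
b(-1*9) - t(r(-4, 8), -41) = 2*(-1*9)/3 - 1*17 = (⅔)*(-9) - 17 = -6 - 17 = -23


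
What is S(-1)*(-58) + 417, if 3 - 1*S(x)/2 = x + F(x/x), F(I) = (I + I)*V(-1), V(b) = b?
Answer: -279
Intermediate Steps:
F(I) = -2*I (F(I) = (I + I)*(-1) = (2*I)*(-1) = -2*I)
S(x) = 10 - 2*x (S(x) = 6 - 2*(x - 2*x/x) = 6 - 2*(x - 2*1) = 6 - 2*(x - 2) = 6 - 2*(-2 + x) = 6 + (4 - 2*x) = 10 - 2*x)
S(-1)*(-58) + 417 = (10 - 2*(-1))*(-58) + 417 = (10 + 2)*(-58) + 417 = 12*(-58) + 417 = -696 + 417 = -279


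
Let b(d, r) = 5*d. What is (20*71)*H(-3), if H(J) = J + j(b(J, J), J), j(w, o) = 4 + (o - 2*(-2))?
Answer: 2840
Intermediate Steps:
j(w, o) = 8 + o (j(w, o) = 4 + (o + 4) = 4 + (4 + o) = 8 + o)
H(J) = 8 + 2*J (H(J) = J + (8 + J) = 8 + 2*J)
(20*71)*H(-3) = (20*71)*(8 + 2*(-3)) = 1420*(8 - 6) = 1420*2 = 2840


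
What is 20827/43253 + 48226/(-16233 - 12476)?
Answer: -1487996835/1241750377 ≈ -1.1983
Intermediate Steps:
20827/43253 + 48226/(-16233 - 12476) = 20827*(1/43253) + 48226/(-28709) = 20827/43253 + 48226*(-1/28709) = 20827/43253 - 48226/28709 = -1487996835/1241750377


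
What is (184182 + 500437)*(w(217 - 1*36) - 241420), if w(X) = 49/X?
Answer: -29915776589049/181 ≈ -1.6528e+11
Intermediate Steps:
(184182 + 500437)*(w(217 - 1*36) - 241420) = (184182 + 500437)*(49/(217 - 1*36) - 241420) = 684619*(49/(217 - 36) - 241420) = 684619*(49/181 - 241420) = 684619*(-43696971/181) = -29915776589049/181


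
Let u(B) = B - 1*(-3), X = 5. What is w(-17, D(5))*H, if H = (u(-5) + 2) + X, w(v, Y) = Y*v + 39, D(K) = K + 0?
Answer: -230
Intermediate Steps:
u(B) = 3 + B (u(B) = B + 3 = 3 + B)
D(K) = K
w(v, Y) = 39 + Y*v
H = 5 (H = ((3 - 5) + 2) + 5 = (-2 + 2) + 5 = 0 + 5 = 5)
w(-17, D(5))*H = (39 + 5*(-17))*5 = (39 - 85)*5 = -46*5 = -230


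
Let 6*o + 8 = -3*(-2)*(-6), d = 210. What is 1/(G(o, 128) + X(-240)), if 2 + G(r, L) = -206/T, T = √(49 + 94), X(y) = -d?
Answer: -7579/1596139 + 103*√143/3192278 ≈ -0.0043625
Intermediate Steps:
X(y) = -210 (X(y) = -1*210 = -210)
T = √143 ≈ 11.958
o = -22/3 (o = -4/3 + (-3*(-2)*(-6))/6 = -4/3 + (6*(-6))/6 = -4/3 + (⅙)*(-36) = -4/3 - 6 = -22/3 ≈ -7.3333)
G(r, L) = -2 - 206*√143/143
1/(G(o, 128) + X(-240)) = 1/((-2 - 206*√143/143) - 210) = 1/(-212 - 206*√143/143)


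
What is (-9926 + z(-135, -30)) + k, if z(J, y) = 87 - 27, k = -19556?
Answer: -29422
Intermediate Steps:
z(J, y) = 60
(-9926 + z(-135, -30)) + k = (-9926 + 60) - 19556 = -9866 - 19556 = -29422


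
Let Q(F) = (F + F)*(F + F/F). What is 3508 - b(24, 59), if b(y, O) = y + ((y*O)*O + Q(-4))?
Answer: -80084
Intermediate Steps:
Q(F) = 2*F*(1 + F) (Q(F) = (2*F)*(F + 1) = (2*F)*(1 + F) = 2*F*(1 + F))
b(y, O) = 24 + y + y*O² (b(y, O) = y + ((y*O)*O + 2*(-4)*(1 - 4)) = y + ((O*y)*O + 2*(-4)*(-3)) = y + (y*O² + 24) = y + (24 + y*O²) = 24 + y + y*O²)
3508 - b(24, 59) = 3508 - (24 + 24 + 24*59²) = 3508 - (24 + 24 + 24*3481) = 3508 - (24 + 24 + 83544) = 3508 - 1*83592 = 3508 - 83592 = -80084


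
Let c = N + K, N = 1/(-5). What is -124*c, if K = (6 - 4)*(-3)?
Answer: 3844/5 ≈ 768.80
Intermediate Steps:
K = -6 (K = 2*(-3) = -6)
N = -1/5 (N = 1*(-1/5) = -1/5 ≈ -0.20000)
c = -31/5 (c = -1/5 - 6 = -31/5 ≈ -6.2000)
-124*c = -124*(-31/5) = 3844/5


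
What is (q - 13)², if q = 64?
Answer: 2601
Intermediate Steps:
(q - 13)² = (64 - 13)² = 51² = 2601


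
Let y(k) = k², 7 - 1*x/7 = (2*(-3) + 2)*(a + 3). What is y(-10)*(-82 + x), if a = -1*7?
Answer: -14500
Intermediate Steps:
a = -7
x = -63 (x = 49 - 7*(2*(-3) + 2)*(-7 + 3) = 49 - 7*(-6 + 2)*(-4) = 49 - (-28)*(-4) = 49 - 7*16 = 49 - 112 = -63)
y(-10)*(-82 + x) = (-10)²*(-82 - 63) = 100*(-145) = -14500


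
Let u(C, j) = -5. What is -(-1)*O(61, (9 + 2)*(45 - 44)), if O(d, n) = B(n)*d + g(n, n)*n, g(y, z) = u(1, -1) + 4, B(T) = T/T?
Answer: 50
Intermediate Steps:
B(T) = 1
g(y, z) = -1 (g(y, z) = -5 + 4 = -1)
O(d, n) = d - n (O(d, n) = 1*d - n = d - n)
-(-1)*O(61, (9 + 2)*(45 - 44)) = -(-1)*(61 - (9 + 2)*(45 - 44)) = -(-1)*(61 - 11) = -(-1)*50 = -1*(-50) = 50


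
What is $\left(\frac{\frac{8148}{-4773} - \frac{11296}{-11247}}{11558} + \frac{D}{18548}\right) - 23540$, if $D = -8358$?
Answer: $- \frac{22575710842323686029}{959017784051742} \approx -23540.0$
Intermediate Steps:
$\left(\frac{\frac{8148}{-4773} - \frac{11296}{-11247}}{11558} + \frac{D}{18548}\right) - 23540 = \left(\frac{\frac{8148}{-4773} - \frac{11296}{-11247}}{11558} - \frac{8358}{18548}\right) - 23540 = \left(\left(8148 \left(- \frac{1}{4773}\right) - - \frac{11296}{11247}\right) \frac{1}{11558} - \frac{4179}{9274}\right) - 23540 = \left(\left(- \frac{2716}{1591} + \frac{11296}{11247}\right) \frac{1}{11558} - \frac{4179}{9274}\right) - 23540 = \left(\left(- \frac{12574916}{17893977}\right) \frac{1}{11558} - \frac{4179}{9274}\right) - 23540 = \left(- \frac{6287458}{103409293083} - \frac{4179}{9274}\right) - 23540 = - \frac{432205745679349}{959017784051742} - 23540 = - \frac{22575710842323686029}{959017784051742}$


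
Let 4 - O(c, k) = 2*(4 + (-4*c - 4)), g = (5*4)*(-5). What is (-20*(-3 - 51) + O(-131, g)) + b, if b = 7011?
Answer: 7047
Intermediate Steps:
g = -100 (g = 20*(-5) = -100)
O(c, k) = 4 + 8*c (O(c, k) = 4 - 2*(4 + (-4*c - 4)) = 4 - 2*(4 + (-4 - 4*c)) = 4 - 2*(-4*c) = 4 - (-8)*c = 4 + 8*c)
(-20*(-3 - 51) + O(-131, g)) + b = (-20*(-3 - 51) + (4 + 8*(-131))) + 7011 = (-20*(-54) + (4 - 1048)) + 7011 = (1080 - 1044) + 7011 = 36 + 7011 = 7047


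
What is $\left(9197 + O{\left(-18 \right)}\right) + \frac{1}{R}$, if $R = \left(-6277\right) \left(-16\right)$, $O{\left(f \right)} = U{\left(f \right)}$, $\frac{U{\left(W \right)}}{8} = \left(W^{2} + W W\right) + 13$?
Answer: $\frac{1454757521}{100432} \approx 14485.0$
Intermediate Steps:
$U{\left(W \right)} = 104 + 16 W^{2}$ ($U{\left(W \right)} = 8 \left(\left(W^{2} + W W\right) + 13\right) = 8 \left(\left(W^{2} + W^{2}\right) + 13\right) = 8 \left(2 W^{2} + 13\right) = 8 \left(13 + 2 W^{2}\right) = 104 + 16 W^{2}$)
$O{\left(f \right)} = 104 + 16 f^{2}$
$R = 100432$
$\left(9197 + O{\left(-18 \right)}\right) + \frac{1}{R} = \left(9197 + \left(104 + 16 \left(-18\right)^{2}\right)\right) + \frac{1}{100432} = \left(9197 + \left(104 + 16 \cdot 324\right)\right) + \frac{1}{100432} = \left(9197 + \left(104 + 5184\right)\right) + \frac{1}{100432} = \left(9197 + 5288\right) + \frac{1}{100432} = 14485 + \frac{1}{100432} = \frac{1454757521}{100432}$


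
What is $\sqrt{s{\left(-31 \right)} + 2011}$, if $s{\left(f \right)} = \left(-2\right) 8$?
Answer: $\sqrt{1995} \approx 44.665$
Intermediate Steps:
$s{\left(f \right)} = -16$
$\sqrt{s{\left(-31 \right)} + 2011} = \sqrt{-16 + 2011} = \sqrt{1995}$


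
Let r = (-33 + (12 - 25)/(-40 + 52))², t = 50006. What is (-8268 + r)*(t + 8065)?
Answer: -19808231027/48 ≈ -4.1267e+8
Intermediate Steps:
r = 167281/144 (r = (-33 - 13/12)² = (-409/12)² = 167281/144 ≈ 1161.7)
(-8268 + r)*(t + 8065) = (-8268 + 167281/144)*(50006 + 8065) = -1023311/144*58071 = -19808231027/48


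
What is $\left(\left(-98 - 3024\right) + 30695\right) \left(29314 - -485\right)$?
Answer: $821647827$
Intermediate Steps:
$\left(\left(-98 - 3024\right) + 30695\right) \left(29314 - -485\right) = \left(\left(-98 - 3024\right) + 30695\right) \left(29314 + \left(-14021 + 14506\right)\right) = \left(-3122 + 30695\right) \left(29314 + 485\right) = 27573 \cdot 29799 = 821647827$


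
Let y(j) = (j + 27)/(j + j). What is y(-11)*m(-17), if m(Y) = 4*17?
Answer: -544/11 ≈ -49.455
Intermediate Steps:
m(Y) = 68
y(j) = (27 + j)/(2*j) (y(j) = (27 + j)/((2*j)) = (27 + j)*(1/(2*j)) = (27 + j)/(2*j))
y(-11)*m(-17) = ((½)*(27 - 11)/(-11))*68 = ((½)*(-1/11)*16)*68 = -8/11*68 = -544/11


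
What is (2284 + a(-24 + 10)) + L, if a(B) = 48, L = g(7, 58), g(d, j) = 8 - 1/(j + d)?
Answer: 152099/65 ≈ 2340.0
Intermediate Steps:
g(d, j) = 8 - 1/(d + j)
L = 519/65 (L = (-1 + 8*7 + 8*58)/(7 + 58) = (-1 + 56 + 464)/65 = (1/65)*519 = 519/65 ≈ 7.9846)
(2284 + a(-24 + 10)) + L = (2284 + 48) + 519/65 = 2332 + 519/65 = 152099/65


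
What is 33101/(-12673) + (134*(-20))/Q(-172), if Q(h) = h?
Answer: 7067567/544939 ≈ 12.969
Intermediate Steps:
33101/(-12673) + (134*(-20))/Q(-172) = 33101/(-12673) + (134*(-20))/(-172) = 33101*(-1/12673) - 2680*(-1/172) = -33101/12673 + 670/43 = 7067567/544939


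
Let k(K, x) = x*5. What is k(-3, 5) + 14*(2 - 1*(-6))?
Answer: 137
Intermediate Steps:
k(K, x) = 5*x
k(-3, 5) + 14*(2 - 1*(-6)) = 5*5 + 14*(2 - 1*(-6)) = 25 + 14*(2 + 6) = 25 + 14*8 = 25 + 112 = 137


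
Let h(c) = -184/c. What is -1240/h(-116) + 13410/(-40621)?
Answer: -730674010/934283 ≈ -782.07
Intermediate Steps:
-1240/h(-116) + 13410/(-40621) = -1240/((-184/(-116))) + 13410/(-40621) = -1240/((-184*(-1/116))) + 13410*(-1/40621) = -1240/46/29 - 13410/40621 = -1240*29/46 - 13410/40621 = -17980/23 - 13410/40621 = -730674010/934283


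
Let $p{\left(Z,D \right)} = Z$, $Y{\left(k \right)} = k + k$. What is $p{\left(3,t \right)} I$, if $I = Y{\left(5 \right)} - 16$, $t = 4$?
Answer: $-18$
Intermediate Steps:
$Y{\left(k \right)} = 2 k$
$I = -6$ ($I = 2 \cdot 5 - 16 = 10 - 16 = -6$)
$p{\left(3,t \right)} I = 3 \left(-6\right) = -18$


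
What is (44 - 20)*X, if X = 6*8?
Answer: 1152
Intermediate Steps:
X = 48
(44 - 20)*X = (44 - 20)*48 = 24*48 = 1152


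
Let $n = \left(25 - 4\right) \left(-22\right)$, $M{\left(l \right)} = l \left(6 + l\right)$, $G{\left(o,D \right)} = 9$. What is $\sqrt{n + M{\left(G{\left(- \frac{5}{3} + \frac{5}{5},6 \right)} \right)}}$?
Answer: $i \sqrt{327} \approx 18.083 i$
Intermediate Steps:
$n = -462$ ($n = 21 \left(-22\right) = -462$)
$\sqrt{n + M{\left(G{\left(- \frac{5}{3} + \frac{5}{5},6 \right)} \right)}} = \sqrt{-462 + 9 \left(6 + 9\right)} = \sqrt{-462 + 9 \cdot 15} = \sqrt{-462 + 135} = \sqrt{-327} = i \sqrt{327}$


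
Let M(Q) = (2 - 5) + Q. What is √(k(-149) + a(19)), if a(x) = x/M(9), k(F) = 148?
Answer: √5442/6 ≈ 12.295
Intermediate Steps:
M(Q) = -3 + Q
a(x) = x/6 (a(x) = x/(-3 + 9) = x/6)
√(k(-149) + a(19)) = √(148 + (⅙)*19) = √(148 + 19/6) = √(907/6) = √5442/6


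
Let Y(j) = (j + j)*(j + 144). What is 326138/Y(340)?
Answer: 163069/164560 ≈ 0.99094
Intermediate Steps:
Y(j) = 2*j*(144 + j) (Y(j) = (2*j)*(144 + j) = 2*j*(144 + j))
326138/Y(340) = 326138/((2*340*(144 + 340))) = 326138/((2*340*484)) = 326138/329120 = 326138*(1/329120) = 163069/164560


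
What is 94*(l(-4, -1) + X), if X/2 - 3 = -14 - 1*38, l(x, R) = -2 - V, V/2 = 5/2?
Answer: -9870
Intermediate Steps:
V = 5 (V = 2*(5/2) = 5)
l(x, R) = -7 (l(x, R) = -2 - 1*5 = -2 - 5 = -7)
X = -98 (X = 6 + 2*(-14 - 1*38) = 6 + 2*(-14 - 38) = 6 + 2*(-52) = 6 - 104 = -98)
94*(l(-4, -1) + X) = 94*(-7 - 98) = 94*(-105) = -9870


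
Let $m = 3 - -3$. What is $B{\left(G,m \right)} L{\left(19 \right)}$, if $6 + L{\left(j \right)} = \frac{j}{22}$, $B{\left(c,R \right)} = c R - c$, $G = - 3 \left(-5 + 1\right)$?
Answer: $- \frac{3390}{11} \approx -308.18$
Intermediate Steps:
$m = 6$ ($m = 3 + 3 = 6$)
$G = 12$ ($G = \left(-3\right) \left(-4\right) = 12$)
$B{\left(c,R \right)} = - c + R c$ ($B{\left(c,R \right)} = R c - c = - c + R c$)
$L{\left(j \right)} = -6 + \frac{j}{22}$
$B{\left(G,m \right)} L{\left(19 \right)} = 12 \left(-1 + 6\right) \left(-6 + \frac{1}{22} \cdot 19\right) = 12 \cdot 5 \left(-6 + \frac{19}{22}\right) = 60 \left(- \frac{113}{22}\right) = - \frac{3390}{11}$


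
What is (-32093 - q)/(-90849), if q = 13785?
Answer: 45878/90849 ≈ 0.50499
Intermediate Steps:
(-32093 - q)/(-90849) = (-32093 - 1*13785)/(-90849) = (-32093 - 13785)*(-1/90849) = -45878*(-1/90849) = 45878/90849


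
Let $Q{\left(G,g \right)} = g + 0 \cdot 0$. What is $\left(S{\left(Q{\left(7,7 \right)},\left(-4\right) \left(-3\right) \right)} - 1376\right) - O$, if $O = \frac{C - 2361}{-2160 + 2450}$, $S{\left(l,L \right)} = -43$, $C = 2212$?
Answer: $- \frac{411361}{290} \approx -1418.5$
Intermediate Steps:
$Q{\left(G,g \right)} = g$ ($Q{\left(G,g \right)} = g + 0 = g$)
$O = - \frac{149}{290}$ ($O = \frac{2212 - 2361}{-2160 + 2450} = - \frac{149}{290} \approx -0.51379$)
$\left(S{\left(Q{\left(7,7 \right)},\left(-4\right) \left(-3\right) \right)} - 1376\right) - O = \left(-43 - 1376\right) - - \frac{149}{290} = -1419 + \frac{149}{290} = - \frac{411361}{290}$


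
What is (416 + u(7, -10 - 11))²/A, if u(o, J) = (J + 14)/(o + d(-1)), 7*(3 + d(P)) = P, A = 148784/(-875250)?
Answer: -6081017652625/6025752 ≈ -1.0092e+6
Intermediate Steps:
A = -74392/437625 (A = 148784*(-1/875250) = -74392/437625 ≈ -0.16999)
d(P) = -3 + P/7
u(o, J) = (14 + J)/(-22/7 + o) (u(o, J) = (J + 14)/(o + (-3 + (⅐)*(-1))) = (14 + J)/(o + (-3 - ⅐)) = (14 + J)/(o - 22/7) = (14 + J)/(-22/7 + o))
(416 + u(7, -10 - 11))²/A = (416 + 7*(14 + (-10 - 11))/(-22 + 7*7))²/(-74392/437625) = (416 + 7*(14 - 21)/(-22 + 49))²*(-437625/74392) = (416 + 7*(-7)/27)²*(-437625/74392) = (416 + 7*(1/27)*(-7))²*(-437625/74392) = (416 - 49/27)²*(-437625/74392) = (11183/27)²*(-437625/74392) = (125059489/729)*(-437625/74392) = -6081017652625/6025752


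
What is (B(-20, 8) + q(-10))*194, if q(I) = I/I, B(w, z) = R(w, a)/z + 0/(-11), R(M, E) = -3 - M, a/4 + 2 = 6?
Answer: 2425/4 ≈ 606.25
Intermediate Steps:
a = 16 (a = -8 + 4*6 = -8 + 24 = 16)
B(w, z) = (-3 - w)/z (B(w, z) = (-3 - w)/z + 0/(-11) = (-3 - w)/z + 0*(-1/11) = (-3 - w)/z + 0 = (-3 - w)/z)
q(I) = 1
(B(-20, 8) + q(-10))*194 = ((-3 - 1*(-20))/8 + 1)*194 = ((-3 + 20)/8 + 1)*194 = ((⅛)*17 + 1)*194 = (17/8 + 1)*194 = (25/8)*194 = 2425/4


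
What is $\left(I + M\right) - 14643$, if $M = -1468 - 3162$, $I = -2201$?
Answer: $-21474$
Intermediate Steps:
$M = -4630$ ($M = -1468 - 3162 = -4630$)
$\left(I + M\right) - 14643 = \left(-2201 - 4630\right) - 14643 = -6831 - 14643 = -21474$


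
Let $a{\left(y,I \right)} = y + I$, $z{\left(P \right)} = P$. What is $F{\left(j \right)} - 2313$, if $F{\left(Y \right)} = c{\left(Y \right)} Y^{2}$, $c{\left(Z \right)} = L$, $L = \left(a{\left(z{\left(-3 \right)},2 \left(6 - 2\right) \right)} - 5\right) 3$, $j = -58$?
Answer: $-2313$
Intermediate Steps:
$a{\left(y,I \right)} = I + y$
$L = 0$ ($L = \left(\left(2 \left(6 - 2\right) - 3\right) - 5\right) 3 = \left(\left(2 \cdot 4 - 3\right) - 5\right) 3 = \left(\left(8 - 3\right) - 5\right) 3 = \left(5 - 5\right) 3 = 0 \cdot 3 = 0$)
$c{\left(Z \right)} = 0$
$F{\left(Y \right)} = 0$ ($F{\left(Y \right)} = 0 Y^{2} = 0$)
$F{\left(j \right)} - 2313 = 0 - 2313 = -2313$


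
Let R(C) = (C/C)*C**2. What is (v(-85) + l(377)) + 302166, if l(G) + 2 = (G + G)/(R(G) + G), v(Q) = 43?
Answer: 57117124/189 ≈ 3.0221e+5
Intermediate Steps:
R(C) = C**2 (R(C) = 1*C**2 = C**2)
l(G) = -2 + 2*G/(G + G**2) (l(G) = -2 + (G + G)/(G**2 + G) = -2 + (2*G)/(G + G**2) = -2 + 2*G/(G + G**2))
(v(-85) + l(377)) + 302166 = (43 - 2*377/(1 + 377)) + 302166 = (43 - 2*377/378) + 302166 = (43 - 2*377*1/378) + 302166 = (43 - 377/189) + 302166 = 7750/189 + 302166 = 57117124/189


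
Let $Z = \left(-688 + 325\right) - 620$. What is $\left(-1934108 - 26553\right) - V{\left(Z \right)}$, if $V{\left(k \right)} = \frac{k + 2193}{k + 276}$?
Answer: $- \frac{1386186117}{707} \approx -1.9607 \cdot 10^{6}$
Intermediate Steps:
$Z = -983$ ($Z = -363 - 620 = -983$)
$V{\left(k \right)} = \frac{2193 + k}{276 + k}$
$\left(-1934108 - 26553\right) - V{\left(Z \right)} = \left(-1934108 - 26553\right) - \frac{2193 - 983}{276 - 983} = \left(-1934108 - 26553\right) - \frac{1}{-707} \cdot 1210 = -1960661 - \left(- \frac{1}{707}\right) 1210 = -1960661 - - \frac{1210}{707} = -1960661 + \frac{1210}{707} = - \frac{1386186117}{707}$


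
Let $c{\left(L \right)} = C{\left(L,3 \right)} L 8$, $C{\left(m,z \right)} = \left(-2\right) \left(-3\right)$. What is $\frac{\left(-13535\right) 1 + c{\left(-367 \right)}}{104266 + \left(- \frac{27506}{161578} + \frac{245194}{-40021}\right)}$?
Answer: $- \frac{100719175380919}{337098370036475} \approx -0.29878$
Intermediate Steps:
$C{\left(m,z \right)} = 6$
$c{\left(L \right)} = 48 L$ ($c{\left(L \right)} = 6 L 8 = 48 L$)
$\frac{\left(-13535\right) 1 + c{\left(-367 \right)}}{104266 + \left(- \frac{27506}{161578} + \frac{245194}{-40021}\right)} = \frac{\left(-13535\right) 1 + 48 \left(-367\right)}{104266 + \left(- \frac{27506}{161578} + \frac{245194}{-40021}\right)} = \frac{-13535 - 17616}{104266 + \left(\left(-27506\right) \frac{1}{161578} + 245194 \left(- \frac{1}{40021}\right)\right)} = - \frac{31151}{104266 - \frac{20359386879}{3233256569}} = - \frac{31151}{\frac{337098370036475}{3233256569}} = \left(-31151\right) \frac{3233256569}{337098370036475} = - \frac{100719175380919}{337098370036475}$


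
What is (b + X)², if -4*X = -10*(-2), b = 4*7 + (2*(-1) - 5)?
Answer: 256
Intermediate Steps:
b = 21 (b = 28 + (-2 - 5) = 28 - 7 = 21)
X = -5 (X = -(-5)*(-2)/2 = -¼*20 = -5)
(b + X)² = (21 - 5)² = 16² = 256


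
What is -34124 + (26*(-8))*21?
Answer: -38492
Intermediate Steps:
-34124 + (26*(-8))*21 = -34124 - 208*21 = -34124 - 4368 = -38492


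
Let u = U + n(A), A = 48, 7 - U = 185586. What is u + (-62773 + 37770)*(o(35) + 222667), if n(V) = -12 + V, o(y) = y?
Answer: -5568403649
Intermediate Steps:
U = -185579 (U = 7 - 1*185586 = 7 - 185586 = -185579)
u = -185543 (u = -185579 + (-12 + 48) = -185579 + 36 = -185543)
u + (-62773 + 37770)*(o(35) + 222667) = -185543 + (-62773 + 37770)*(35 + 222667) = -185543 - 25003*222702 = -185543 - 5568218106 = -5568403649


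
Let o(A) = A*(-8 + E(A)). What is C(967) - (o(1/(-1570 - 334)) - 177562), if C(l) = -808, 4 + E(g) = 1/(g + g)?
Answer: 84134663/476 ≈ 1.7675e+5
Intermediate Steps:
E(g) = -4 + 1/(2*g) (E(g) = -4 + 1/(g + g) = -4 + 1/(2*g))
o(A) = A*(-12 + 1/(2*A)) (o(A) = A*(-8 + (-4 + 1/(2*A))) = A*(-12 + 1/(2*A)))
C(967) - (o(1/(-1570 - 334)) - 177562) = -808 - ((½ - 12/(-1570 - 334)) - 177562) = -808 - ((½ - 12/(-1904)) - 177562) = -808 - ((½ - 12*(-1/1904)) - 177562) = -808 - ((½ + 3/476) - 177562) = -808 - (241/476 - 177562) = -808 - 1*(-84519271/476) = -808 + 84519271/476 = 84134663/476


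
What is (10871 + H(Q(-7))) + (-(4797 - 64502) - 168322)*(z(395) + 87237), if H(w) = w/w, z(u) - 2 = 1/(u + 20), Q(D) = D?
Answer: -3932385558882/415 ≈ -9.4756e+9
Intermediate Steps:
z(u) = 2 + 1/(20 + u) (z(u) = 2 + 1/(u + 20) = 2 + 1/(20 + u))
H(w) = 1
(10871 + H(Q(-7))) + (-(4797 - 64502) - 168322)*(z(395) + 87237) = (10871 + 1) + (-(4797 - 64502) - 168322)*((41 + 2*395)/(20 + 395) + 87237) = 10872 + (-1*(-59705) - 168322)*((41 + 790)/415 + 87237) = 10872 + (59705 - 168322)*((1/415)*831 + 87237) = 10872 - 108617*(831/415 + 87237) = 10872 - 108617*36204186/415 = 10872 - 3932390070762/415 = -3932385558882/415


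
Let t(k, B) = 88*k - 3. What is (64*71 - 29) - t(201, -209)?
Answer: -13170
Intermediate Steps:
t(k, B) = -3 + 88*k
(64*71 - 29) - t(201, -209) = (64*71 - 29) - (-3 + 88*201) = (4544 - 29) - (-3 + 17688) = 4515 - 1*17685 = 4515 - 17685 = -13170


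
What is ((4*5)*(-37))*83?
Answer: -61420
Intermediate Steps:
((4*5)*(-37))*83 = (20*(-37))*83 = -740*83 = -61420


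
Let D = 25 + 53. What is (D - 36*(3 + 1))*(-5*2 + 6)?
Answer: 264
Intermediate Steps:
D = 78
(D - 36*(3 + 1))*(-5*2 + 6) = (78 - 36*(3 + 1))*(-5*2 + 6) = (78 - 36*4)*(-10 + 6) = (78 - 6*24)*(-4) = (78 - 144)*(-4) = -66*(-4) = 264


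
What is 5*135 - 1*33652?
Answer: -32977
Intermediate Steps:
5*135 - 1*33652 = 675 - 33652 = -32977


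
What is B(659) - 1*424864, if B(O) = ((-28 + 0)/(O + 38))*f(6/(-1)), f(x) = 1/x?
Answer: -888390610/2091 ≈ -4.2486e+5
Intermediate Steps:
B(O) = 14/(3*(38 + O)) (B(O) = ((-28 + 0)/(O + 38))/((6/(-1))) = (-28/(38 + O))/((6*(-1))) = -28/(38 + O)/(-6) = -28/(38 + O)*(-⅙) = 14/(3*(38 + O)))
B(659) - 1*424864 = 14/(3*(38 + 659)) - 1*424864 = (14/3)/697 - 424864 = (14/3)*(1/697) - 424864 = 14/2091 - 424864 = -888390610/2091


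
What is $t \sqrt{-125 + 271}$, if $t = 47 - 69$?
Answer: $- 22 \sqrt{146} \approx -265.83$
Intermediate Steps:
$t = -22$ ($t = 47 - 69 = -22$)
$t \sqrt{-125 + 271} = - 22 \sqrt{-125 + 271} = - 22 \sqrt{146}$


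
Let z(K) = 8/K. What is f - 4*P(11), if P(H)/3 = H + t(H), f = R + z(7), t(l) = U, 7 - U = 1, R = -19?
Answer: -1553/7 ≈ -221.86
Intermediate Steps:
U = 6 (U = 7 - 1*1 = 7 - 1 = 6)
t(l) = 6
f = -125/7 (f = -19 + 8/7 = -125/7 ≈ -17.857)
P(H) = 18 + 3*H (P(H) = 3*(H + 6) = 3*(6 + H) = 18 + 3*H)
f - 4*P(11) = -125/7 - 4*(18 + 3*11) = -125/7 - 4*(18 + 33) = -125/7 - 4*51 = -125/7 - 204 = -1553/7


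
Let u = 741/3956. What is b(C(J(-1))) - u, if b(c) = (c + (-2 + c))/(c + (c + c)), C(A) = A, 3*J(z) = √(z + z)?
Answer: 5689/11868 + I*√2 ≈ 0.47936 + 1.4142*I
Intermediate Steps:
J(z) = √2*√z/3 (J(z) = √(z + z)/3 = √(2*z)/3 = (√2*√z)/3 = √2*√z/3)
u = 741/3956 (u = 741*(1/3956) = 741/3956 ≈ 0.18731)
b(c) = (-2 + 2*c)/(3*c) (b(c) = (-2 + 2*c)/(c + 2*c) = (-2 + 2*c)/((3*c)) = (-2 + 2*c)*(1/(3*c)) = (-2 + 2*c)/(3*c))
b(C(J(-1))) - u = 2*(-1 + √2*√(-1)/3)/(3*((√2*√(-1)/3))) - 1*741/3956 = 2*(-1 + √2*I/3)/(3*((√2*I/3))) - 741/3956 = 2*(-1 + I*√2/3)/(3*((I*√2/3))) - 741/3956 = 2*(-3*I*√2/2)*(-1 + I*√2/3)/3 - 741/3956 = -I*√2*(-1 + I*√2/3) - 741/3956 = -741/3956 - I*√2*(-1 + I*√2/3)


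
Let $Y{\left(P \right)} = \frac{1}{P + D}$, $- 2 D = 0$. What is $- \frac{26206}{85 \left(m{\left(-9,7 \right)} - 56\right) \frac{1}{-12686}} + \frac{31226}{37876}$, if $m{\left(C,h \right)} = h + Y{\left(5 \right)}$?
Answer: $- \frac{92586182113}{1155218} \approx -80146.0$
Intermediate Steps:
$D = 0$ ($D = \left(- \frac{1}{2}\right) 0 = 0$)
$Y{\left(P \right)} = \frac{1}{P}$ ($Y{\left(P \right)} = \frac{1}{P + 0} = \frac{1}{P}$)
$m{\left(C,h \right)} = \frac{1}{5} + h$ ($m{\left(C,h \right)} = h + \frac{1}{5} = \frac{1}{5} + h$)
$- \frac{26206}{85 \left(m{\left(-9,7 \right)} - 56\right) \frac{1}{-12686}} + \frac{31226}{37876} = - \frac{26206}{85 \left(\left(\frac{1}{5} + 7\right) - 56\right) \frac{1}{-12686}} + \frac{31226}{37876} = - \frac{26206}{85 \left(\frac{36}{5} - 56\right) \left(- \frac{1}{12686}\right)} + 31226 \cdot \frac{1}{37876} = - \frac{26206}{85 \left(- \frac{244}{5}\right) \left(- \frac{1}{12686}\right)} + \frac{15613}{18938} = - \frac{26206}{\left(-4148\right) \left(- \frac{1}{12686}\right)} + \frac{15613}{18938} = - \frac{26206}{\frac{2074}{6343}} + \frac{15613}{18938} = \left(-26206\right) \frac{6343}{2074} + \frac{15613}{18938} = - \frac{83112329}{1037} + \frac{15613}{18938} = - \frac{92586182113}{1155218}$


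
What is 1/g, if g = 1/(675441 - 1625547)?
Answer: -950106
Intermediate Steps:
g = -1/950106 (g = 1/(-950106) = -1/950106 ≈ -1.0525e-6)
1/g = 1/(-1/950106) = -950106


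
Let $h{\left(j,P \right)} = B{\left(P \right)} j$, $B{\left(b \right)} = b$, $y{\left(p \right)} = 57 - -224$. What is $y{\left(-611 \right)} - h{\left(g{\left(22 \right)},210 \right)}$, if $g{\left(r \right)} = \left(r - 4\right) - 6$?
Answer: $-2239$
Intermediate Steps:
$y{\left(p \right)} = 281$ ($y{\left(p \right)} = 57 + 224 = 281$)
$g{\left(r \right)} = -10 + r$ ($g{\left(r \right)} = \left(-4 + r\right) - 6 = -10 + r$)
$h{\left(j,P \right)} = P j$
$y{\left(-611 \right)} - h{\left(g{\left(22 \right)},210 \right)} = 281 - 210 \left(-10 + 22\right) = 281 - 210 \cdot 12 = 281 - 2520 = -2239$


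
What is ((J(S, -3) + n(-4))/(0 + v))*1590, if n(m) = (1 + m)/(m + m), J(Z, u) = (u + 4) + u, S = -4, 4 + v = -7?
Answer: 10335/44 ≈ 234.89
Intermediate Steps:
v = -11 (v = -4 - 7 = -11)
J(Z, u) = 4 + 2*u (J(Z, u) = (4 + u) + u = 4 + 2*u)
n(m) = (1 + m)/(2*m) (n(m) = (1 + m)/((2*m)) = (1 + m)*(1/(2*m)) = (1 + m)/(2*m))
((J(S, -3) + n(-4))/(0 + v))*1590 = (((4 + 2*(-3)) + (½)*(1 - 4)/(-4))/(0 - 11))*1590 = (((4 - 6) + (½)*(-¼)*(-3))/(-11))*1590 = ((-2 + 3/8)*(-1/11))*1590 = -13/8*(-1/11)*1590 = (13/88)*1590 = 10335/44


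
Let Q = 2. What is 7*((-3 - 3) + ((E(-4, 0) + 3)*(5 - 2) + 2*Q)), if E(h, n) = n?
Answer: 49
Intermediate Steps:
7*((-3 - 3) + ((E(-4, 0) + 3)*(5 - 2) + 2*Q)) = 7*((-3 - 3) + ((0 + 3)*(5 - 2) + 2*2)) = 7*(-6 + (3*3 + 4)) = 7*(-6 + (9 + 4)) = 7*(-6 + 13) = 7*7 = 49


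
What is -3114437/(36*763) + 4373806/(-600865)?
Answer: -1991495891213/16504559820 ≈ -120.66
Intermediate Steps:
-3114437/(36*763) + 4373806/(-600865) = -3114437/27468 + 4373806*(-1/600865) = -3114437*1/27468 - 4373806/600865 = -3114437/27468 - 4373806/600865 = -1991495891213/16504559820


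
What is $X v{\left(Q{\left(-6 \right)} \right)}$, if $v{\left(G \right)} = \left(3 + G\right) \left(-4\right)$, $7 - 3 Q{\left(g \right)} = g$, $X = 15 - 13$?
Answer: $- \frac{176}{3} \approx -58.667$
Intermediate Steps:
$X = 2$ ($X = 15 - 13 = 2$)
$Q{\left(g \right)} = \frac{7}{3} - \frac{g}{3}$
$v{\left(G \right)} = -12 - 4 G$
$X v{\left(Q{\left(-6 \right)} \right)} = 2 \left(-12 - 4 \left(\frac{7}{3} - -2\right)\right) = 2 \left(-12 - 4 \left(\frac{7}{3} + 2\right)\right) = 2 \left(-12 - \frac{52}{3}\right) = 2 \left(- \frac{88}{3}\right) = - \frac{176}{3}$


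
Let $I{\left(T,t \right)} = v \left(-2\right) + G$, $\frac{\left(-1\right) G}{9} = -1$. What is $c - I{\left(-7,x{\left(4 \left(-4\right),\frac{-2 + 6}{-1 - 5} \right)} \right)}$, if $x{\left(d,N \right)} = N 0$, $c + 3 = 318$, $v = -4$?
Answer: $298$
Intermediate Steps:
$G = 9$ ($G = \left(-9\right) \left(-1\right) = 9$)
$c = 315$ ($c = -3 + 318 = 315$)
$x{\left(d,N \right)} = 0$
$I{\left(T,t \right)} = 17$ ($I{\left(T,t \right)} = \left(-4\right) \left(-2\right) + 9 = 8 + 9 = 17$)
$c - I{\left(-7,x{\left(4 \left(-4\right),\frac{-2 + 6}{-1 - 5} \right)} \right)} = 315 - 17 = 298$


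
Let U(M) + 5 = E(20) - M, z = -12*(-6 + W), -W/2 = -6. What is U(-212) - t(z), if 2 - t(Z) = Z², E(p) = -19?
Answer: 5370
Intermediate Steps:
W = 12 (W = -2*(-6) = 12)
z = -72 (z = -12*(-6 + 12) = -12*6 = -72)
t(Z) = 2 - Z²
U(M) = -24 - M (U(M) = -5 + (-19 - M) = -24 - M)
U(-212) - t(z) = (-24 - 1*(-212)) - (2 - 1*(-72)²) = (-24 + 212) - (2 - 1*5184) = 188 - (2 - 5184) = 188 - 1*(-5182) = 188 + 5182 = 5370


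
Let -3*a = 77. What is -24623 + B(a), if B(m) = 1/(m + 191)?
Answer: -12213005/496 ≈ -24623.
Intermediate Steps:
a = -77/3 (a = -⅓*77 = -77/3 ≈ -25.667)
B(m) = 1/(191 + m)
-24623 + B(a) = -24623 + 1/(191 - 77/3) = -24623 + 1/(496/3) = -24623 + 3/496 = -12213005/496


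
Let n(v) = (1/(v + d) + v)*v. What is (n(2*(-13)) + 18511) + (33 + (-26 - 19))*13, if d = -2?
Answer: 266447/14 ≈ 19032.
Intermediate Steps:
n(v) = v*(v + 1/(-2 + v)) (n(v) = (1/(v - 2) + v)*v = (1/(-2 + v) + v)*v = (v + 1/(-2 + v))*v = v*(v + 1/(-2 + v)))
(n(2*(-13)) + 18511) + (33 + (-26 - 19))*13 = ((2*(-13))*(1 + (2*(-13))² - 4*(-13))/(-2 + 2*(-13)) + 18511) + (33 + (-26 - 19))*13 = (-26*(1 + (-26)² - 2*(-26))/(-2 - 26) + 18511) + (33 - 45)*13 = (-26*(1 + 676 + 52)/(-28) + 18511) - 12*13 = (-26*(-1/28)*729 + 18511) - 156 = (9477/14 + 18511) - 156 = 268631/14 - 156 = 266447/14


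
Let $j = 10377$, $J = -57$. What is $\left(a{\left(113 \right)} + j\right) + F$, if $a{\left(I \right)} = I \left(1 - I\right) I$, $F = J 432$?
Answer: $-1444375$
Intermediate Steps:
$F = -24624$ ($F = \left(-57\right) 432 = -24624$)
$a{\left(I \right)} = I^{2} \left(1 - I\right)$
$\left(a{\left(113 \right)} + j\right) + F = \left(113^{2} \left(1 - 113\right) + 10377\right) - 24624 = \left(12769 \left(1 - 113\right) + 10377\right) - 24624 = \left(12769 \left(-112\right) + 10377\right) - 24624 = \left(-1430128 + 10377\right) - 24624 = -1419751 - 24624 = -1444375$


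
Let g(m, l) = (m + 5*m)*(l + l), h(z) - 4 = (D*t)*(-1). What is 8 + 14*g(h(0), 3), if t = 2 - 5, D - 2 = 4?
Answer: 11096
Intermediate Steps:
D = 6 (D = 2 + 4 = 6)
t = -3
h(z) = 22 (h(z) = 4 + (6*(-3))*(-1) = 4 - 18*(-1) = 4 + 18 = 22)
g(m, l) = 12*l*m (g(m, l) = (6*m)*(2*l) = 12*l*m)
8 + 14*g(h(0), 3) = 8 + 14*(12*3*22) = 8 + 14*792 = 8 + 11088 = 11096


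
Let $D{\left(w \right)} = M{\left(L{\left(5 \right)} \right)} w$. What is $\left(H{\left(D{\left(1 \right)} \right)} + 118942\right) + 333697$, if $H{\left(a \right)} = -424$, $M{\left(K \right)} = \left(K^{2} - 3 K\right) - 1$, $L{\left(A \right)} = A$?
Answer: $452215$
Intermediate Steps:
$M{\left(K \right)} = -1 + K^{2} - 3 K$
$D{\left(w \right)} = 9 w$ ($D{\left(w \right)} = \left(-1 + 5^{2} - 15\right) w = \left(-1 + 25 - 15\right) w = 9 w$)
$\left(H{\left(D{\left(1 \right)} \right)} + 118942\right) + 333697 = \left(-424 + 118942\right) + 333697 = 118518 + 333697 = 452215$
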